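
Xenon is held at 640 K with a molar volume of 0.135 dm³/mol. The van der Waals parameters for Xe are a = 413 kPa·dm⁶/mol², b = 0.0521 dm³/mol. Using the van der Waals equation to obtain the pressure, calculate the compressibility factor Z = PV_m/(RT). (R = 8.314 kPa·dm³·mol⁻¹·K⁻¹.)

P = RT/(V_m − b) − a/V_m² = (8.314)(640)/(0.135 − 0.0521) − 413/(0.135)²
  = 5321.0/0.082900 − 22661 = 64186 − 22661 = 41525 kPa
Z = PV_m/(RT) = (41525)(0.135)/((8.314)(640)) = 5605.9/5321.0 = 1.054

Z ≈ 1.054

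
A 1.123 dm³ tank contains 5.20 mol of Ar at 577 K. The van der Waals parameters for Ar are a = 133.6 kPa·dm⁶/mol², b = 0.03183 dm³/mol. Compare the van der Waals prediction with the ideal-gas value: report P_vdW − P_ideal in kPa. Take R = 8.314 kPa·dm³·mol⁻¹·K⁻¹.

Ideal: P_ideal = nRT/V = (5.20)(8.314)(577)/1.123 = 22213.1 kPa
vdW: P = nRT/(V − nb) − a n²/V² = 24945.3/0.957484 − 3612.54/1.26113 = 26053.0 − 2864.53 = 23188.5 kPa
ΔP = 23188.5 − 22213.1 = 975 kPa

ΔP ≈ 975 kPa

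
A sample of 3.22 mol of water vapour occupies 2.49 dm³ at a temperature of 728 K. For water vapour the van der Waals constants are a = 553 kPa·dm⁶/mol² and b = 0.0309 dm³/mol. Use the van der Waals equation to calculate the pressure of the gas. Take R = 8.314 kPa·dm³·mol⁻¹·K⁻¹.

P = nRT/(V − nb) − a n²/V²
nRT/(V − nb) = (3.22)(8.314)(728)/(2.49 − 3.22×0.0309) = 19489/2.3905 = 8152.7 kPa
a n²/V² = (553)(3.22)²/(2.49)² = 924.78 kPa
P = 8152.7 − 924.78 = 7228 kPa

P ≈ 7228 kPa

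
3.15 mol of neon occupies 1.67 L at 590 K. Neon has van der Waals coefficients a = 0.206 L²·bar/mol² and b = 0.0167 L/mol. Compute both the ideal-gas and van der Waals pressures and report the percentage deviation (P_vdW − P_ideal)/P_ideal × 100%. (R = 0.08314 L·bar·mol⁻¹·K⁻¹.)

Ideal: P_ideal = nRT/V = (3.15)(0.08314)(590)/1.67 = 92.5244 bar
vdW: P = nRT/(V − nb) − a n²/V² = 154.516/1.61740 − 2.04404/2.78890 = 95.5336 − 0.732920 = 94.8007 bar
% deviation = (94.8007 − 92.5244)/92.5244 × 100% = 2.46%

2.46 %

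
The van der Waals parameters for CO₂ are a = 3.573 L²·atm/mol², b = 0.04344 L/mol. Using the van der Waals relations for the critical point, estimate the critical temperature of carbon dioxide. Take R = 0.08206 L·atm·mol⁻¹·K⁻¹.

For a van der Waals gas, T_c = 8a/(27Rb).
T_c = 8×3.573/(27×0.08206×0.04344) = 28.584/0.096247 = 297.0 K

T_c ≈ 297.0 K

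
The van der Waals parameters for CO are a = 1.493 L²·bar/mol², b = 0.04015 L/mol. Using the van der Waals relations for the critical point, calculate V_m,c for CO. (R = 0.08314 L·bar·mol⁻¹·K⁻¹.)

For a van der Waals gas, V_m,c = 3b.
V_m,c = 3×0.04015 = 0.1205 L/mol

V_m,c ≈ 0.1205 L/mol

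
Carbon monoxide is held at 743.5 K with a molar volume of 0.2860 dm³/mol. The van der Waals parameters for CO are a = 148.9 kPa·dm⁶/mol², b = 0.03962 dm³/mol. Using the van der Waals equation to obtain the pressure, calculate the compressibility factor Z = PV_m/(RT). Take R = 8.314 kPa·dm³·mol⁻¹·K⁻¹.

Z ≈ 1.077

P = RT/(V_m − b) − a/V_m² = (8.314)(743.5)/(0.2860 − 0.03962) − 148.9/(0.2860)²
  = 6181.5/0.24638 − 1820.4 = 25089 − 1820.4 = 23269 kPa
Z = PV_m/(RT) = (23269)(0.2860)/((8.314)(743.5)) = 6654.9/6181.5 = 1.077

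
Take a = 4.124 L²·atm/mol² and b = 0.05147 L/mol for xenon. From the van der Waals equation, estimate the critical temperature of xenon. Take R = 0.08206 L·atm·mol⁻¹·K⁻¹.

For a van der Waals gas, T_c = 8a/(27Rb).
T_c = 8×4.124/(27×0.08206×0.05147) = 32.992/0.11404 = 289.3 K

T_c ≈ 289.3 K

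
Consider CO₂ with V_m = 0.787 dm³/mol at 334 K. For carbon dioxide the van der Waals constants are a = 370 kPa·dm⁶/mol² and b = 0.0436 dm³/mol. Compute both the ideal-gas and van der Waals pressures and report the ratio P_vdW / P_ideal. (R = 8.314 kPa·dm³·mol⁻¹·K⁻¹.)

Ideal: P_ideal = RT/V_m = (8.314)(334)/0.787 = 3528.43 kPa
vdW: P = RT/(V_m − b) − a/V_m² = 2776.88/0.743400 − 370/0.619369 = 3735.38 − 597.382 = 3138.00 kPa
Ratio = 3138.00/3528.43 = 0.8893

P_vdW / P_ideal ≈ 0.8893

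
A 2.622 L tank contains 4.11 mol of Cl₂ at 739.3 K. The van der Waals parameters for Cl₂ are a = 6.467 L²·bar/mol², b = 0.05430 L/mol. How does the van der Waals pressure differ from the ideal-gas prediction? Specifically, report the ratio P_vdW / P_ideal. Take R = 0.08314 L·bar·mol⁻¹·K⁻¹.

Ideal: P_ideal = nRT/V = (4.11)(0.08314)(739.3)/2.622 = 96.3474 bar
vdW: P = nRT/(V − nb) − a n²/V² = 252.623/2.39883 − 109.241/6.87488 = 105.311 − 15.8899 = 89.421 bar
Ratio = 89.421/96.3474 = 0.9281

P_vdW / P_ideal ≈ 0.9281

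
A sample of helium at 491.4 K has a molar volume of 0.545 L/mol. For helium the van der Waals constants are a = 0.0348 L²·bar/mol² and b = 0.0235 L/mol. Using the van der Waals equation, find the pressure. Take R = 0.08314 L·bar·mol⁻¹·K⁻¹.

P ≈ 78.22 bar

P = RT/(V_m − b) − a/V_m²
RT/(V_m − b) = (0.08314)(491.4)/(0.545 − 0.0235) = 40.855/0.52150 = 78.341 bar
a/V_m² = 0.0348/(0.545)² = 0.11716 bar
P = 78.341 − 0.11716 = 78.22 bar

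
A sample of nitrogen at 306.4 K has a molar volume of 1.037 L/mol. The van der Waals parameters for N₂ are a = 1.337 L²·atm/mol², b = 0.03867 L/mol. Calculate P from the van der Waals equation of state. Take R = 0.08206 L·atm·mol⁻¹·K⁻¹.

P = RT/(V_m − b) − a/V_m²
RT/(V_m − b) = (0.08206)(306.4)/(1.037 − 0.03867) = 25.143/0.99833 = 25.185 atm
a/V_m² = 1.337/(1.037)² = 1.2433 atm
P = 25.185 − 1.2433 = 23.94 atm

P ≈ 23.94 atm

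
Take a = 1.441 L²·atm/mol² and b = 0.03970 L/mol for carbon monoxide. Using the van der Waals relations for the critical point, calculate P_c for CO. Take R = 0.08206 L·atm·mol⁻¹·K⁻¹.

For a van der Waals gas, P_c = a/(27b²).
P_c = 1.441/(27×(0.03970)²) = 1.441/0.042554 = 33.86 atm

P_c ≈ 33.86 atm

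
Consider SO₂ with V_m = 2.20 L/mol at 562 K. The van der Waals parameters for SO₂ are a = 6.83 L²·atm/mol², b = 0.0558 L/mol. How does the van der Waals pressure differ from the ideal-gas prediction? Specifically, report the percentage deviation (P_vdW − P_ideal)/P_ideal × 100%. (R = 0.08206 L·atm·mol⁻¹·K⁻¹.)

Ideal: P_ideal = RT/V_m = (0.08206)(562)/2.20 = 20.9626 atm
vdW: P = RT/(V_m − b) − a/V_m² = 46.1177/2.14420 − 6.83/4.84000 = 21.5081 − 1.41116 = 20.0969 atm
% deviation = (20.0969 − 20.9626)/20.9626 × 100% = -4.13%

-4.13 %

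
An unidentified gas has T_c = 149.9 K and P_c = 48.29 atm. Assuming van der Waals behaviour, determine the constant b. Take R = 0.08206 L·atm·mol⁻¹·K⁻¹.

b ≈ 0.03184 L/mol

From T_c = 8a/(27Rb) and P_c = a/(27b²): b = R T_c/(8 P_c).
b = (0.08206)(149.9)/(8×48.29) = 12.301/386.32 = 0.03184 L/mol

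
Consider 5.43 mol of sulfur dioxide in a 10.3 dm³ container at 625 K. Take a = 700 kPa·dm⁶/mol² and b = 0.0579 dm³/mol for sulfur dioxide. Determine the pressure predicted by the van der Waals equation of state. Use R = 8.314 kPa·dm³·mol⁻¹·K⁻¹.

P ≈ 2631 kPa

P = nRT/(V − nb) − a n²/V²
nRT/(V − nb) = (5.43)(8.314)(625)/(10.3 − 5.43×0.0579) = 28216/9.9856 = 2825.7 kPa
a n²/V² = (700)(5.43)²/(10.3)² = 194.55 kPa
P = 2825.7 − 194.55 = 2631 kPa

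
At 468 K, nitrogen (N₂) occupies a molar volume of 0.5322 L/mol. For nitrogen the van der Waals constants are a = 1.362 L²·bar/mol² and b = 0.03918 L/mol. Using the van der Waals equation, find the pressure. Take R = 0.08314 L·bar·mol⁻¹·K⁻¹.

P = RT/(V_m − b) − a/V_m²
RT/(V_m − b) = (0.08314)(468)/(0.5322 − 0.03918) = 38.910/0.49302 = 78.922 bar
a/V_m² = 1.362/(0.5322)² = 4.8087 bar
P = 78.922 − 4.8087 = 74.11 bar

P ≈ 74.11 bar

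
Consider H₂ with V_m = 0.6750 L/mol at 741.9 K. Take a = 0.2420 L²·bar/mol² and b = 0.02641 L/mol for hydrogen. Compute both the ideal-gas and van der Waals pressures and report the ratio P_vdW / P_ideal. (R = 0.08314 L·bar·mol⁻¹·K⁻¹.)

P_vdW / P_ideal ≈ 1.035

Ideal: P_ideal = RT/V_m = (0.08314)(741.9)/0.6750 = 91.3801 bar
vdW: P = RT/(V_m − b) − a/V_m² = 61.6816/0.648590 − 0.2420/0.455625 = 95.1011 − 0.531139 = 94.5700 bar
Ratio = 94.5700/91.3801 = 1.035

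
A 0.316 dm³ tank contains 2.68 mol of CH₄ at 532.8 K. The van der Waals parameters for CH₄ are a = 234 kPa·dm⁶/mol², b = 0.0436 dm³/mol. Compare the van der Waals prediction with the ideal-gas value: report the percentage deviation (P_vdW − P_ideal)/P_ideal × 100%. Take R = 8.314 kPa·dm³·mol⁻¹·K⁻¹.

13.87 %

Ideal: P_ideal = nRT/V = (2.68)(8.314)(532.8)/0.316 = 37568.3 kPa
vdW: P = nRT/(V − nb) − a n²/V² = 11871.6/0.199152 − 1680.68/0.0998560 = 59610.7 − 16831.0 = 42779.7 kPa
% deviation = (42779.7 − 37568.3)/37568.3 × 100% = 13.87%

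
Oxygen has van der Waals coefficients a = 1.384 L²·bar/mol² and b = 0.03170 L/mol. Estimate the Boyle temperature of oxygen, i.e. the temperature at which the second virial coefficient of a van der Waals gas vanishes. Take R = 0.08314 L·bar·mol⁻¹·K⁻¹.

For a van der Waals gas the second virial coefficient B₂ = b − a/(RT) vanishes at T_B = a/(Rb).
T_B = 1.384/(0.08314×0.03170) = 1.384/0.0026355 = 525.1 K

T_B ≈ 525.1 K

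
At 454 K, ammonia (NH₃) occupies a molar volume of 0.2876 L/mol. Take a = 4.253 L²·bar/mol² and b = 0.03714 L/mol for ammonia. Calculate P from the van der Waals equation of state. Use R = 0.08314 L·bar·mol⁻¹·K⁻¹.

P ≈ 99.29 bar

P = RT/(V_m − b) − a/V_m²
RT/(V_m − b) = (0.08314)(454)/(0.2876 − 0.03714) = 37.746/0.25046 = 150.71 bar
a/V_m² = 4.253/(0.2876)² = 51.418 bar
P = 150.71 − 51.418 = 99.29 bar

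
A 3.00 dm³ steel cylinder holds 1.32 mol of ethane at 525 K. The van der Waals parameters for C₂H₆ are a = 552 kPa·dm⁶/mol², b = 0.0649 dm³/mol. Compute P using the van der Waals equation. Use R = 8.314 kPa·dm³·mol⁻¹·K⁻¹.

P = nRT/(V − nb) − a n²/V²
nRT/(V − nb) = (1.32)(8.314)(525)/(3.00 − 1.32×0.0649) = 5761.6/2.9143 = 1977.0 kPa
a n²/V² = (552)(1.32)²/(3.00)² = 106.87 kPa
P = 1977.0 − 106.87 = 1870 kPa

P ≈ 1870 kPa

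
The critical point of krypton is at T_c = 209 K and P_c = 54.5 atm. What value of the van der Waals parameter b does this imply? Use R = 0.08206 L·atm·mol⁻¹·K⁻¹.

From T_c = 8a/(27Rb) and P_c = a/(27b²): b = R T_c/(8 P_c).
b = (0.08206)(209)/(8×54.5) = 17.151/436.00 = 0.03934 L/mol

b ≈ 0.03934 L/mol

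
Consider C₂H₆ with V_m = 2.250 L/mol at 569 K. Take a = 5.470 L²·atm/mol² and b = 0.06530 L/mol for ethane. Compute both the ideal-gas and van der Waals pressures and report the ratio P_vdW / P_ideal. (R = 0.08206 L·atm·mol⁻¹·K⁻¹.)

Ideal: P_ideal = RT/V_m = (0.08206)(569)/2.250 = 20.7521 atm
vdW: P = RT/(V_m − b) − a/V_m² = 46.6921/2.18470 − 5.470/5.06250 = 21.3723 − 1.08049 = 20.2918 atm
Ratio = 20.2918/20.7521 = 0.9778

P_vdW / P_ideal ≈ 0.9778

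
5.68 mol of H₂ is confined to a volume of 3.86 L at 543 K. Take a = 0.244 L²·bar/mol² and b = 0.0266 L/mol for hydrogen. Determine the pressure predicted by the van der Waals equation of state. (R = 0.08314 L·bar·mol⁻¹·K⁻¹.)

P ≈ 68.61 bar

P = nRT/(V − nb) − a n²/V²
nRT/(V − nb) = (5.68)(0.08314)(543)/(3.86 − 5.68×0.0266) = 256.42/3.7089 = 69.136 bar
a n²/V² = (0.244)(5.68)²/(3.86)² = 0.52834 bar
P = 69.136 − 0.52834 = 68.61 bar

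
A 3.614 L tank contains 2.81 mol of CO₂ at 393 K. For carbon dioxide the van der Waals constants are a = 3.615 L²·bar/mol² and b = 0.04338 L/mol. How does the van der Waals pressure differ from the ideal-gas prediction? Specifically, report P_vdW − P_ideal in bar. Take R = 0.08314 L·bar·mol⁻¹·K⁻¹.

Ideal: P_ideal = nRT/V = (2.81)(0.08314)(393)/3.614 = 25.4051 bar
vdW: P = nRT/(V − nb) − a n²/V² = 91.8140/3.49210 − 28.5444/13.0610 = 26.2919 − 2.18547 = 24.1064 bar
ΔP = 24.1064 − 25.4051 = -1.299 bar

ΔP ≈ -1.299 bar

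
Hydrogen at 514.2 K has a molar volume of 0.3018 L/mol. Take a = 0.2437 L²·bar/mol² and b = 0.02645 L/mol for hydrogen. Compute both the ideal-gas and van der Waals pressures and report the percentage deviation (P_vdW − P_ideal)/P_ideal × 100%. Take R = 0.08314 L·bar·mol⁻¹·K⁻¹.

7.72 %

Ideal: P_ideal = RT/V_m = (0.08314)(514.2)/0.3018 = 141.652 bar
vdW: P = RT/(V_m − b) − a/V_m² = 42.7506/0.275350 − 0.2437/0.0910832 = 155.259 − 2.67558 = 152.583 bar
% deviation = (152.583 − 141.652)/141.652 × 100% = 7.72%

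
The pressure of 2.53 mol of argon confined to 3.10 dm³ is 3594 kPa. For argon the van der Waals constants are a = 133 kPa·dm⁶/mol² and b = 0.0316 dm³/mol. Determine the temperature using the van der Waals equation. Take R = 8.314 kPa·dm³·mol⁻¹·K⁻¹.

T = (P + a n²/V²)(V − nb)/(nR)
P + a n²/V² = 3594 + (133)(2.53)²/(3.10)² = 3682.6 kPa
V − nb = 3.10 − (2.53)(0.0316) = 3.0201 dm³
T = (3682.6)(3.0201)/((2.53)(8.314)) = 528.7 K

T ≈ 528.7 K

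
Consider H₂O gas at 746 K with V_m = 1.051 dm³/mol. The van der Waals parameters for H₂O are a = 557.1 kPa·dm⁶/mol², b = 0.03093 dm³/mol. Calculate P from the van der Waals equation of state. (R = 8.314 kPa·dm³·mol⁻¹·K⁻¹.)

P ≈ 5576 kPa

P = RT/(V_m − b) − a/V_m²
RT/(V_m − b) = (8.314)(746)/(1.051 − 0.03093) = 6202.2/1.0201 = 6080.0 kPa
a/V_m² = 557.1/(1.051)² = 504.35 kPa
P = 6080.0 − 504.35 = 5576 kPa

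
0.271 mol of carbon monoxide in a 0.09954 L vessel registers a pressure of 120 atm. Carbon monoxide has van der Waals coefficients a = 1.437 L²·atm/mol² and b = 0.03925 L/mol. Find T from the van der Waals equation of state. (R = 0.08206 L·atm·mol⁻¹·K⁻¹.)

T = (P + a n²/V²)(V − nb)/(nR)
P + a n²/V² = 120 + (1.437)(0.271)²/(0.09954)² = 130.65 atm
V − nb = 0.09954 − (0.271)(0.03925) = 0.088903 L
T = (130.65)(0.088903)/((0.271)(0.08206)) = 522.3 K

T ≈ 522.3 K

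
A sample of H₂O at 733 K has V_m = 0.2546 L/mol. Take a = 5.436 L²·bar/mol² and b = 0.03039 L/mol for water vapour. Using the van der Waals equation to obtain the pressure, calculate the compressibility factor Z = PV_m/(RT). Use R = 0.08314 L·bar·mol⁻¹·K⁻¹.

Z ≈ 0.7852

P = RT/(V_m − b) − a/V_m² = (0.08314)(733)/(0.2546 − 0.03039) − 5.436/(0.2546)²
  = 60.942/0.22421 − 83.862 = 271.81 − 83.862 = 187.95 bar
Z = PV_m/(RT) = (187.95)(0.2546)/((0.08314)(733)) = 47.852/60.942 = 0.7852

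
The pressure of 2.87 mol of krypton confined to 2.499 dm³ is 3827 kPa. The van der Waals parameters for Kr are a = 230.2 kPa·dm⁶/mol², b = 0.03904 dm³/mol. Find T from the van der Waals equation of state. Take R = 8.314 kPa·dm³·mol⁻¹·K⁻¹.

T = (P + a n²/V²)(V − nb)/(nR)
P + a n²/V² = 3827 + (230.2)(2.87)²/(2.499)² = 4130.6 kPa
V − nb = 2.499 − (2.87)(0.03904) = 2.3870 dm³
T = (4130.6)(2.3870)/((2.87)(8.314)) = 413.2 K

T ≈ 413.2 K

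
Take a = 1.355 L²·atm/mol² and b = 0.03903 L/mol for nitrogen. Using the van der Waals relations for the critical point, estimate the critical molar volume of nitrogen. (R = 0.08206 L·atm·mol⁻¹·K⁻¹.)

V_m,c ≈ 0.1171 L/mol

For a van der Waals gas, V_m,c = 3b.
V_m,c = 3×0.03903 = 0.1171 L/mol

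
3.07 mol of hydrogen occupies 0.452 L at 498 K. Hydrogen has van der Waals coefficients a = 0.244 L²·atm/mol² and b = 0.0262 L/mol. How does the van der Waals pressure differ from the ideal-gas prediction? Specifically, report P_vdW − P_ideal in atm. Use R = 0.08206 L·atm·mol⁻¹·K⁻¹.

Ideal: P_ideal = nRT/V = (3.07)(0.08206)(498)/0.452 = 277.563 atm
vdW: P = nRT/(V − nb) − a n²/V² = 125.458/0.371566 − 2.29968/0.204304 = 337.647 − 11.2562 = 326.391 atm
ΔP = 326.391 − 277.563 = 48.83 atm

ΔP ≈ 48.83 atm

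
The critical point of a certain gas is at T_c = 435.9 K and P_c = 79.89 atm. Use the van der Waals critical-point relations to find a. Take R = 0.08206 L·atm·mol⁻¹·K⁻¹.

a ≈ 6.757 L²·atm/mol²

From T_c = 8a/(27Rb) and P_c = a/(27b²): a = 27 R² T_c²/(64 P_c).
a = 27×(0.08206)²×(435.9)²/(64×79.89) = 34546/5113.0 = 6.757 L²·atm/mol²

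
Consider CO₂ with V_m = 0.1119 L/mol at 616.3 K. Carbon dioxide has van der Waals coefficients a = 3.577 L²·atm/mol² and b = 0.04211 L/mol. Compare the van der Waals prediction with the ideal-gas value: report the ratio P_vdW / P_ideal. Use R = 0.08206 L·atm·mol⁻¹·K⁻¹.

Ideal: P_ideal = RT/V_m = (0.08206)(616.3)/0.1119 = 451.953 atm
vdW: P = RT/(V_m − b) − a/V_m² = 50.5736/0.0697900 − 3.577/0.0125216 = 724.654 − 285.666 = 438.988 atm
Ratio = 438.988/451.953 = 0.9713

P_vdW / P_ideal ≈ 0.9713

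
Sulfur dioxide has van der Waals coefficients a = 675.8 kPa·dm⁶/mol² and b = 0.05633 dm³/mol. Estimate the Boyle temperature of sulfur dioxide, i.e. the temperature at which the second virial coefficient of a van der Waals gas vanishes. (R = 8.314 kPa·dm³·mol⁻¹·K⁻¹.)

T_B ≈ 1443 K

For a van der Waals gas the second virial coefficient B₂ = b − a/(RT) vanishes at T_B = a/(Rb).
T_B = 675.8/(8.314×0.05633) = 675.8/0.46833 = 1443 K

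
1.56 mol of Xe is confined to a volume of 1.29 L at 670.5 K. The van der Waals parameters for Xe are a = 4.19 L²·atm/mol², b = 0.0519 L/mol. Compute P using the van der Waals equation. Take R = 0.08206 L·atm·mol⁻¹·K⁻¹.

P = nRT/(V − nb) − a n²/V²
nRT/(V − nb) = (1.56)(0.08206)(670.5)/(1.29 − 1.56×0.0519) = 85.833/1.2090 = 70.995 atm
a n²/V² = (4.19)(1.56)²/(1.29)² = 6.1275 atm
P = 70.995 − 6.1275 = 64.87 atm

P ≈ 64.87 atm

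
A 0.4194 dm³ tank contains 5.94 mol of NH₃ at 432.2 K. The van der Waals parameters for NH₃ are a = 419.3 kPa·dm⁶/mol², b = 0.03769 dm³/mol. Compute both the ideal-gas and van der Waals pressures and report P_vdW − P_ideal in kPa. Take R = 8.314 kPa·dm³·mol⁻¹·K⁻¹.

ΔP ≈ -25840 kPa

Ideal: P_ideal = nRT/V = (5.94)(8.314)(432.2)/0.4194 = 50892.4 kPa
vdW: P = nRT/(V − nb) − a n²/V² = 21344.3/0.195521 − 14794.4/0.175896 = 109166 − 84108.8 = 25057 kPa
ΔP = 25057 − 50892.4 = -25840 kPa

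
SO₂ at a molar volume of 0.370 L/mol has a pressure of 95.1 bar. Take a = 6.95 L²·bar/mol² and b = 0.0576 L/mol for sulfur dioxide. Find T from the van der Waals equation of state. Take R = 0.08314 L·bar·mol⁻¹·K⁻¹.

T = (P + a/V_m²)(V_m − b)/R
P + a/V_m² = 95.1 + 6.95/(0.370)² = 145.87 bar
V_m − b = 0.370 − 0.0576 = 0.31240 L/mol
T = (145.87)(0.31240)/0.08314 = 548.1 K

T ≈ 548.1 K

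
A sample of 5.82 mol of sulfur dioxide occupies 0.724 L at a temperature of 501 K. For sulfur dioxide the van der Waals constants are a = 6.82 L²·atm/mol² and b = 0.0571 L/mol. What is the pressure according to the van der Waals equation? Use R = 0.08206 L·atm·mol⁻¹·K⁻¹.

P ≈ 170.2 atm

P = nRT/(V − nb) − a n²/V²
nRT/(V − nb) = (5.82)(0.08206)(501)/(0.724 − 5.82×0.0571) = 239.27/0.39168 = 610.88 atm
a n²/V² = (6.82)(5.82)²/(0.724)² = 440.71 atm
P = 610.88 − 440.71 = 170.2 atm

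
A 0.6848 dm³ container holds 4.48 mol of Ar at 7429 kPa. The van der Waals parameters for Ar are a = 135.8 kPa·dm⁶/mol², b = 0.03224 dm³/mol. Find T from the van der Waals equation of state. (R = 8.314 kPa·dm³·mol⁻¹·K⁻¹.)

T ≈ 192.1 K

T = (P + a n²/V²)(V − nb)/(nR)
P + a n²/V² = 7429 + (135.8)(4.48)²/(0.6848)² = 13241 kPa
V − nb = 0.6848 − (4.48)(0.03224) = 0.54036 dm³
T = (13241)(0.54036)/((4.48)(8.314)) = 192.1 K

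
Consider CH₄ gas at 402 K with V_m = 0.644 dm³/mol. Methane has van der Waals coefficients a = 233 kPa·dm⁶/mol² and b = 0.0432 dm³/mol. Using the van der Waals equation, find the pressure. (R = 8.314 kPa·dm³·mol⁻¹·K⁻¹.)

P ≈ 5001 kPa

P = RT/(V_m − b) − a/V_m²
RT/(V_m − b) = (8.314)(402)/(0.644 − 0.0432) = 3342.2/0.60080 = 5562.9 kPa
a/V_m² = 233/(0.644)² = 561.80 kPa
P = 5562.9 − 561.80 = 5001 kPa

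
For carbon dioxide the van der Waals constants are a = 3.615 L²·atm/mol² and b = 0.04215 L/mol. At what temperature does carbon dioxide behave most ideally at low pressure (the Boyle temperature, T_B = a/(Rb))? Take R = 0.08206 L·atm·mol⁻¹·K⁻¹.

T_B ≈ 1045 K

For a van der Waals gas the second virial coefficient B₂ = b − a/(RT) vanishes at T_B = a/(Rb).
T_B = 3.615/(0.08206×0.04215) = 3.615/0.0034588 = 1045 K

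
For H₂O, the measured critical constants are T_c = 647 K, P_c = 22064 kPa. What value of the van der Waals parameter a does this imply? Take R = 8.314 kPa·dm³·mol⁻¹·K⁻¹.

From T_c = 8a/(27Rb) and P_c = a/(27b²): a = 27 R² T_c²/(64 P_c).
a = 27×(8.314)²×(647)²/(64×22064) = 781254201/1412096 = 553.3 kPa·dm⁶/mol²

a ≈ 553.3 kPa·dm⁶/mol²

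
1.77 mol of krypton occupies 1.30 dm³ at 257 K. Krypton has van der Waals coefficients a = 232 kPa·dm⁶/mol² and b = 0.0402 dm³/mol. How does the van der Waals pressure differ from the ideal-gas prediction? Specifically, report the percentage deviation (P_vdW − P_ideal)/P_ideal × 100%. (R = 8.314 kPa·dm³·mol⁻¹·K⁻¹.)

Ideal: P_ideal = nRT/V = (1.77)(8.314)(257)/1.30 = 2909.20 kPa
vdW: P = nRT/(V − nb) − a n²/V² = 3781.96/1.22885 − 726.833/1.69000 = 3077.64 − 430.079 = 2647.56 kPa
% deviation = (2647.56 − 2909.20)/2909.20 × 100% = -8.99%

-8.99 %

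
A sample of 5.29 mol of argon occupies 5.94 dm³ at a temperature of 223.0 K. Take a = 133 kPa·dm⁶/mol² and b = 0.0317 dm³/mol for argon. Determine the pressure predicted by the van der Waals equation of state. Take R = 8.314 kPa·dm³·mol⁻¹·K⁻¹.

P = nRT/(V − nb) − a n²/V²
nRT/(V − nb) = (5.29)(8.314)(223.0)/(5.94 − 5.29×0.0317) = 9807.8/5.7723 = 1699.1 kPa
a n²/V² = (133)(5.29)²/(5.94)² = 105.48 kPa
P = 1699.1 − 105.48 = 1594 kPa

P ≈ 1594 kPa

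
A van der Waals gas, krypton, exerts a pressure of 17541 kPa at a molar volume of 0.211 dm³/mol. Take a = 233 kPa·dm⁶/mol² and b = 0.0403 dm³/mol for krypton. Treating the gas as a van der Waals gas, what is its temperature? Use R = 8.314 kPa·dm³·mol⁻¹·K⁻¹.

T ≈ 467.6 K

T = (P + a/V_m²)(V_m − b)/R
P + a/V_m² = 17541 + 233/(0.211)² = 22774 kPa
V_m − b = 0.211 − 0.0403 = 0.17070 dm³/mol
T = (22774)(0.17070)/8.314 = 467.6 K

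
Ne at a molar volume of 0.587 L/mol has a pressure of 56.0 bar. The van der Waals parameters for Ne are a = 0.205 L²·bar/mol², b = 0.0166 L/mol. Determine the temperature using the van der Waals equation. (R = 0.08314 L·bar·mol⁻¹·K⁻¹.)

T ≈ 388.3 K

T = (P + a/V_m²)(V_m − b)/R
P + a/V_m² = 56.0 + 0.205/(0.587)² = 56.595 bar
V_m − b = 0.587 − 0.0166 = 0.57040 L/mol
T = (56.595)(0.57040)/0.08314 = 388.3 K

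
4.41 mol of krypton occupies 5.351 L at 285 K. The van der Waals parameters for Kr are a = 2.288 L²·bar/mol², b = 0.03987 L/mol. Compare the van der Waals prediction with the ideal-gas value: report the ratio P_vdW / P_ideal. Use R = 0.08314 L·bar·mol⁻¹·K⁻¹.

P_vdW / P_ideal ≈ 0.9544

Ideal: P_ideal = nRT/V = (4.41)(0.08314)(285)/5.351 = 19.5280 bar
vdW: P = nRT/(V − nb) − a n²/V² = 104.495/5.17517 − 44.4973/28.6332 = 20.1916 − 1.55405 = 18.6376 bar
Ratio = 18.6376/19.5280 = 0.9544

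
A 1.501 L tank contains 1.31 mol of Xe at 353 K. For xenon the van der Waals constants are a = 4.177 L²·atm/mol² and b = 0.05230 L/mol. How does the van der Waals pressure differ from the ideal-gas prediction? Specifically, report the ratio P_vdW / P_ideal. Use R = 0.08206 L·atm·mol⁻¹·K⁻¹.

P_vdW / P_ideal ≈ 0.9220

Ideal: P_ideal = nRT/V = (1.31)(0.08206)(353)/1.501 = 25.2811 atm
vdW: P = nRT/(V − nb) − a n²/V² = 37.9470/1.43249 − 7.16815/2.25300 = 26.4902 − 3.18160 = 23.3086 atm
Ratio = 23.3086/25.2811 = 0.9220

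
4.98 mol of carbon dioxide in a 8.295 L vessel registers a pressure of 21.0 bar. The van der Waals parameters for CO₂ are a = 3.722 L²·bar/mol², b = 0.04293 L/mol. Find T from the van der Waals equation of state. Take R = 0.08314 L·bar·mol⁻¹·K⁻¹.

T ≈ 436.1 K

T = (P + a n²/V²)(V − nb)/(nR)
P + a n²/V² = 21.0 + (3.722)(4.98)²/(8.295)² = 22.342 bar
V − nb = 8.295 − (4.98)(0.04293) = 8.0812 L
T = (22.342)(8.0812)/((4.98)(0.08314)) = 436.1 K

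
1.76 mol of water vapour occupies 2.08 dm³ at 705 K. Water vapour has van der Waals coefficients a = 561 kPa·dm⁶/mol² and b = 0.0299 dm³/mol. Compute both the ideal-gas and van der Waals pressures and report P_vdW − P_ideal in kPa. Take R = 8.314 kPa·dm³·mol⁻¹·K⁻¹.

ΔP ≈ -272.9 kPa

Ideal: P_ideal = nRT/V = (1.76)(8.314)(705)/2.08 = 4959.62 kPa
vdW: P = nRT/(V − nb) − a n²/V² = 10316.0/2.02738 − 1737.75/4.32640 = 5088.34 − 401.662 = 4686.68 kPa
ΔP = 4686.68 − 4959.62 = -272.9 kPa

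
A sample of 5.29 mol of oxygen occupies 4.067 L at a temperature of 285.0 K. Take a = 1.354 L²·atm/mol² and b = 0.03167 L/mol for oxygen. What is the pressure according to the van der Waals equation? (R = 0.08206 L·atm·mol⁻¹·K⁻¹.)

P ≈ 29.44 atm

P = nRT/(V − nb) − a n²/V²
nRT/(V − nb) = (5.29)(0.08206)(285.0)/(4.067 − 5.29×0.03167) = 123.72/3.8995 = 31.727 atm
a n²/V² = (1.354)(5.29)²/(4.067)² = 2.2908 atm
P = 31.727 − 2.2908 = 29.44 atm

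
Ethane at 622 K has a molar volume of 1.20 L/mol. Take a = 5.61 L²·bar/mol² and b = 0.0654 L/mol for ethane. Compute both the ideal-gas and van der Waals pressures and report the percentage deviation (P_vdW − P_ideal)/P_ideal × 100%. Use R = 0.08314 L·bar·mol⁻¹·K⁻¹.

-3.28 %

Ideal: P_ideal = RT/V_m = (0.08314)(622)/1.20 = 43.0942 bar
vdW: P = RT/(V_m − b) − a/V_m² = 51.7131/1.13460 − 5.61/1.44000 = 45.5783 − 3.89583 = 41.6825 bar
% deviation = (41.6825 − 43.0942)/43.0942 × 100% = -3.28%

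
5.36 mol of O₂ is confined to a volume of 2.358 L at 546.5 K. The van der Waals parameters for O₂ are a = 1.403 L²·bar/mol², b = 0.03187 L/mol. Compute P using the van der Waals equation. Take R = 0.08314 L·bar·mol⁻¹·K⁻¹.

P ≈ 104.1 bar

P = nRT/(V − nb) − a n²/V²
nRT/(V − nb) = (5.36)(0.08314)(546.5)/(2.358 − 5.36×0.03187) = 243.54/2.1872 = 111.35 bar
a n²/V² = (1.403)(5.36)²/(2.358)² = 7.2494 bar
P = 111.35 − 7.2494 = 104.1 bar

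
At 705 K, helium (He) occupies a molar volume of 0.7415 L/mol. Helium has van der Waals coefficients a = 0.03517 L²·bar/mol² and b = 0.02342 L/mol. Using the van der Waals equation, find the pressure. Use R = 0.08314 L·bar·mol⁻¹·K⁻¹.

P ≈ 81.56 bar

P = RT/(V_m − b) − a/V_m²
RT/(V_m − b) = (0.08314)(705)/(0.7415 − 0.02342) = 58.614/0.71808 = 81.626 bar
a/V_m² = 0.03517/(0.7415)² = 0.063966 bar
P = 81.626 − 0.063966 = 81.56 bar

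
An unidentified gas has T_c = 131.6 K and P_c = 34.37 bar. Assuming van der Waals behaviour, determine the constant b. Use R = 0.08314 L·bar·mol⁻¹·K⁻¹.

b ≈ 0.03979 L/mol

From T_c = 8a/(27Rb) and P_c = a/(27b²): b = R T_c/(8 P_c).
b = (0.08314)(131.6)/(8×34.37) = 10.941/274.96 = 0.03979 L/mol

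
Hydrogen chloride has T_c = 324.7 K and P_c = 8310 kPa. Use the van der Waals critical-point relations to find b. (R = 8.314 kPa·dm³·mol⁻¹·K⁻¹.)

b ≈ 0.04061 dm³/mol

From T_c = 8a/(27Rb) and P_c = a/(27b²): b = R T_c/(8 P_c).
b = (8.314)(324.7)/(8×8310) = 2699.6/66480 = 0.04061 dm³/mol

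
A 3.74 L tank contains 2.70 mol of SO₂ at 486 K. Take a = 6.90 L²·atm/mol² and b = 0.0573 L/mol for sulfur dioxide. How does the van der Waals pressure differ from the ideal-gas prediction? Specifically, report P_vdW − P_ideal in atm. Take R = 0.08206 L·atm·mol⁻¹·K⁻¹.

ΔP ≈ -2.354 atm

Ideal: P_ideal = nRT/V = (2.70)(0.08206)(486)/3.74 = 28.7912 atm
vdW: P = nRT/(V − nb) − a n²/V² = 107.679/3.58529 − 50.3010/13.9876 = 30.0336 − 3.59611 = 26.4375 atm
ΔP = 26.4375 − 28.7912 = -2.354 atm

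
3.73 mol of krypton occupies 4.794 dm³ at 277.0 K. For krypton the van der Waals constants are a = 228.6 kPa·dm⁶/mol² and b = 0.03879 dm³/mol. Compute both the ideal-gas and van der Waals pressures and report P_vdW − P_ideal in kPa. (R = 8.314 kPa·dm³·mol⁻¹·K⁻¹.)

ΔP ≈ -82.6 kPa

Ideal: P_ideal = nRT/V = (3.73)(8.314)(277.0)/4.794 = 1791.85 kPa
vdW: P = nRT/(V − nb) − a n²/V² = 8590.11/4.64931 − 3180.49/22.9824 = 1847.61 − 138.388 = 1709.22 kPa
ΔP = 1709.22 − 1791.85 = -82.6 kPa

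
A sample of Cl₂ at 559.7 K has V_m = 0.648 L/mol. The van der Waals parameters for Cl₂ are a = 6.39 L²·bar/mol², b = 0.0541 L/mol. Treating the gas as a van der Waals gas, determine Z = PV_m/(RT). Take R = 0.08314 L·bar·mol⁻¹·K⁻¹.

P = RT/(V_m − b) − a/V_m² = (0.08314)(559.7)/(0.648 − 0.0541) − 6.39/(0.648)²
  = 46.533/0.59390 − 15.218 = 78.352 − 15.218 = 63.134 bar
Z = PV_m/(RT) = (63.134)(0.648)/((0.08314)(559.7)) = 40.911/46.533 = 0.8792

Z ≈ 0.8792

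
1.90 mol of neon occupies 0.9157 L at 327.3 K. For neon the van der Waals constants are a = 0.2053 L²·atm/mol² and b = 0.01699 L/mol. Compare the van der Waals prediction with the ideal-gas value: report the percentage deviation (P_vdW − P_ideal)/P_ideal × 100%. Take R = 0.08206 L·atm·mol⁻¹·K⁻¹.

2.07 %

Ideal: P_ideal = nRT/V = (1.90)(0.08206)(327.3)/0.9157 = 55.7286 atm
vdW: P = nRT/(V − nb) − a n²/V² = 51.0307/0.883419 − 0.741133/0.838506 = 57.7650 − 0.883873 = 56.8811 atm
% deviation = (56.8811 − 55.7286)/55.7286 × 100% = 2.07%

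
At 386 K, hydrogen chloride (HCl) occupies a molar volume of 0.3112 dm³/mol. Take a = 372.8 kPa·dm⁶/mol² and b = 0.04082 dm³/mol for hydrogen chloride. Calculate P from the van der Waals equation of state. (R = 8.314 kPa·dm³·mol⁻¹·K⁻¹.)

P = RT/(V_m − b) − a/V_m²
RT/(V_m − b) = (8.314)(386)/(0.3112 − 0.04082) = 3209.2/0.27038 = 11869 kPa
a/V_m² = 372.8/(0.3112)² = 3849.4 kPa
P = 11869 − 3849.4 = 8020 kPa

P ≈ 8020 kPa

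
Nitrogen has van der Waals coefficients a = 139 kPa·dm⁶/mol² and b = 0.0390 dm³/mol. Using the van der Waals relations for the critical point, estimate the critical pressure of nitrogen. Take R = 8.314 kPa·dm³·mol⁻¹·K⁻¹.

P_c ≈ 3385 kPa

For a van der Waals gas, P_c = a/(27b²).
P_c = 139/(27×(0.0390)²) = 139/0.041067 = 3385 kPa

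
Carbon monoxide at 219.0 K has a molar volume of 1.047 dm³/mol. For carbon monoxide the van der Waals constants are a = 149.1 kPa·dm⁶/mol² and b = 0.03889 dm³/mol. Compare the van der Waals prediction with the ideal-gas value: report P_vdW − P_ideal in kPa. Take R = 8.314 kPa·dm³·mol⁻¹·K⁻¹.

ΔP ≈ -68.9 kPa

Ideal: P_ideal = RT/V_m = (8.314)(219.0)/1.047 = 1739.03 kPa
vdW: P = RT/(V_m − b) − a/V_m² = 1820.77/1.00811 − 149.1/1.09621 = 1806.12 − 136.014 = 1670.11 kPa
ΔP = 1670.11 − 1739.03 = -68.9 kPa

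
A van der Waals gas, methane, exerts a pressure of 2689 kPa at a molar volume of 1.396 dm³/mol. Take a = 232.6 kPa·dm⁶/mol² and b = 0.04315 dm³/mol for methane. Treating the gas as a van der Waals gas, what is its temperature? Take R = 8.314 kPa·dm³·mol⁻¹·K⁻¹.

T ≈ 457.0 K

T = (P + a/V_m²)(V_m − b)/R
P + a/V_m² = 2689 + 232.6/(1.396)² = 2808.4 kPa
V_m − b = 1.396 − 0.04315 = 1.3529 dm³/mol
T = (2808.4)(1.3529)/8.314 = 457.0 K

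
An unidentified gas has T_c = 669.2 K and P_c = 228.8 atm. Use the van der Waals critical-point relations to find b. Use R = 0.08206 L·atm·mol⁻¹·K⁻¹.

From T_c = 8a/(27Rb) and P_c = a/(27b²): b = R T_c/(8 P_c).
b = (0.08206)(669.2)/(8×228.8) = 54.915/1830.4 = 0.03000 L/mol

b ≈ 0.03000 L/mol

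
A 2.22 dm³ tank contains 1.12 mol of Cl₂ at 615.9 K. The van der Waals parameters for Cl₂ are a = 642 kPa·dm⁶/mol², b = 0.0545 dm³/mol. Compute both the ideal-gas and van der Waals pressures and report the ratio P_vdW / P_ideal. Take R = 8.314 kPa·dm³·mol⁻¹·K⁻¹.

Ideal: P_ideal = nRT/V = (1.12)(8.314)(615.9)/2.22 = 2583.36 kPa
vdW: P = nRT/(V − nb) − a n²/V² = 5735.06/2.15896 − 805.325/4.92840 = 2656.40 − 163.405 = 2493.00 kPa
Ratio = 2493.00/2583.36 = 0.9650

P_vdW / P_ideal ≈ 0.9650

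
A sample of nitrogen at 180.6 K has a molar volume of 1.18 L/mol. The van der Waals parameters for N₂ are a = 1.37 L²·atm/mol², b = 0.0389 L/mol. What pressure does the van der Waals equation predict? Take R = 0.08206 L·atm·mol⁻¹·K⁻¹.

P = RT/(V_m − b) − a/V_m²
RT/(V_m − b) = (0.08206)(180.6)/(1.18 − 0.0389) = 14.820/1.1411 = 12.987 atm
a/V_m² = 1.37/(1.18)² = 0.98391 atm
P = 12.987 − 0.98391 = 12.00 atm

P ≈ 12.00 atm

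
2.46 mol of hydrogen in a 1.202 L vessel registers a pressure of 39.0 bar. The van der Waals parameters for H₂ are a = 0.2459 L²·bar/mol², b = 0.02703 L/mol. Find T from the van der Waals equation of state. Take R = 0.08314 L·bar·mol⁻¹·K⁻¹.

T = (P + a n²/V²)(V − nb)/(nR)
P + a n²/V² = 39.0 + (0.2459)(2.46)²/(1.202)² = 40.030 bar
V − nb = 1.202 − (2.46)(0.02703) = 1.1355 L
T = (40.030)(1.1355)/((2.46)(0.08314)) = 222.2 K

T ≈ 222.2 K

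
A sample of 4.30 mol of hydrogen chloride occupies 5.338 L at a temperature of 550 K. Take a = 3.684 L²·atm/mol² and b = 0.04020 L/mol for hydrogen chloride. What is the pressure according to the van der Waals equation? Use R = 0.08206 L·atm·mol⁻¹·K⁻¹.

P = nRT/(V − nb) − a n²/V²
nRT/(V − nb) = (4.30)(0.08206)(550)/(5.338 − 4.30×0.04020) = 194.07/5.1651 = 37.573 atm
a n²/V² = (3.684)(4.30)²/(5.338)² = 2.3906 atm
P = 37.573 − 2.3906 = 35.18 atm

P ≈ 35.18 atm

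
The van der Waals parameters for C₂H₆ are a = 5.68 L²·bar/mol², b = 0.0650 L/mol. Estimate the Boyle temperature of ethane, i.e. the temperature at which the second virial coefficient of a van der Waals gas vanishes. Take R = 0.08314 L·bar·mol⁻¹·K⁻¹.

For a van der Waals gas the second virial coefficient B₂ = b − a/(RT) vanishes at T_B = a/(Rb).
T_B = 5.68/(0.08314×0.0650) = 5.68/0.0054041 = 1051 K

T_B ≈ 1051 K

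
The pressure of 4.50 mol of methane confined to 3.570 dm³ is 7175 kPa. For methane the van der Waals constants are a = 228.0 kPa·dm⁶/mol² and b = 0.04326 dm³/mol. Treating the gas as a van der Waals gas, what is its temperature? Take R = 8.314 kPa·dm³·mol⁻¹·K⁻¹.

T ≈ 680.0 K

T = (P + a n²/V²)(V − nb)/(nR)
P + a n²/V² = 7175 + (228.0)(4.50)²/(3.570)² = 7537.3 kPa
V − nb = 3.570 − (4.50)(0.04326) = 3.3753 dm³
T = (7537.3)(3.3753)/((4.50)(8.314)) = 680.0 K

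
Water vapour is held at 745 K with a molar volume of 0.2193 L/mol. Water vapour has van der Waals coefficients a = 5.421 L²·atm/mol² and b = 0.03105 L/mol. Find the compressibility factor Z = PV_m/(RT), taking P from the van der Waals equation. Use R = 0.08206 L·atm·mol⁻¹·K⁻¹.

Z ≈ 0.7606

P = RT/(V_m − b) − a/V_m² = (0.08206)(745)/(0.2193 − 0.03105) − 5.421/(0.2193)²
  = 61.135/0.18825 − 112.72 = 324.75 − 112.72 = 212.03 atm
Z = PV_m/(RT) = (212.03)(0.2193)/((0.08206)(745)) = 46.498/61.135 = 0.7606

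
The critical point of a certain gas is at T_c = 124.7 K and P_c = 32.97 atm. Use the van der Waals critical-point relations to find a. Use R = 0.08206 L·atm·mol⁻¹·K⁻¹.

From T_c = 8a/(27Rb) and P_c = a/(27b²): a = 27 R² T_c²/(64 P_c).
a = 27×(0.08206)²×(124.7)²/(64×32.97) = 2827.2/2110.1 = 1.340 L²·atm/mol²

a ≈ 1.340 L²·atm/mol²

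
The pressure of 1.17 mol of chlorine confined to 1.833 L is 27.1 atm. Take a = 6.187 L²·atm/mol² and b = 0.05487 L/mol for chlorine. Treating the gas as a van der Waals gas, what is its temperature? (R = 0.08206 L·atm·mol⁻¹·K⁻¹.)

T = (P + a n²/V²)(V − nb)/(nR)
P + a n²/V² = 27.1 + (6.187)(1.17)²/(1.833)² = 29.621 atm
V − nb = 1.833 − (1.17)(0.05487) = 1.7688 L
T = (29.621)(1.7688)/((1.17)(0.08206)) = 545.7 K

T ≈ 545.7 K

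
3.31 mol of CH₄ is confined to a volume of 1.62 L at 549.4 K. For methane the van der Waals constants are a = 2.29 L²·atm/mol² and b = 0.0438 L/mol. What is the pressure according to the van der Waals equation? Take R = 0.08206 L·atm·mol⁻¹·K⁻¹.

P ≈ 91.61 atm

P = nRT/(V − nb) − a n²/V²
nRT/(V − nb) = (3.31)(0.08206)(549.4)/(1.62 − 3.31×0.0438) = 149.23/1.4750 = 101.17 atm
a n²/V² = (2.29)(3.31)²/(1.62)² = 9.5601 atm
P = 101.17 − 9.5601 = 91.61 atm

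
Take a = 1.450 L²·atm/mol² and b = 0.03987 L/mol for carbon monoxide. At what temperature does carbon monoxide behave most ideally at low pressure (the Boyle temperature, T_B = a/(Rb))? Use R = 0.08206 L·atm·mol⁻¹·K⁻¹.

For a van der Waals gas the second virial coefficient B₂ = b − a/(RT) vanishes at T_B = a/(Rb).
T_B = 1.450/(0.08206×0.03987) = 1.450/0.0032717 = 443.2 K

T_B ≈ 443.2 K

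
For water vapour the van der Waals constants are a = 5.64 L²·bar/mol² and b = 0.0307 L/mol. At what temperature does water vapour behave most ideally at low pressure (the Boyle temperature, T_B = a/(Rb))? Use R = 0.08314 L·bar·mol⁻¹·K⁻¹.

For a van der Waals gas the second virial coefficient B₂ = b − a/(RT) vanishes at T_B = a/(Rb).
T_B = 5.64/(0.08314×0.0307) = 5.64/0.0025524 = 2210 K

T_B ≈ 2210 K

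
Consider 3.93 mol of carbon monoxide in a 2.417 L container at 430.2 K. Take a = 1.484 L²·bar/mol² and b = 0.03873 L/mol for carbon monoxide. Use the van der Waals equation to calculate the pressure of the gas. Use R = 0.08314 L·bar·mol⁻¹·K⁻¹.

P ≈ 58.14 bar

P = nRT/(V − nb) − a n²/V²
nRT/(V − nb) = (3.93)(0.08314)(430.2)/(2.417 − 3.93×0.03873) = 140.56/2.2648 = 62.063 bar
a n²/V² = (1.484)(3.93)²/(2.417)² = 3.9234 bar
P = 62.063 − 3.9234 = 58.14 bar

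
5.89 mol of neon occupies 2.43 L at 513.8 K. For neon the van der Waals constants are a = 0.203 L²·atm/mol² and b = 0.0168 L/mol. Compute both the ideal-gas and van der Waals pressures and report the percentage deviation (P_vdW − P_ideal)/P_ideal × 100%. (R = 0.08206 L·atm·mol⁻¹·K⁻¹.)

3.08 %

Ideal: P_ideal = nRT/V = (5.89)(0.08206)(513.8)/2.43 = 102.196 atm
vdW: P = nRT/(V − nb) − a n²/V² = 248.337/2.33105 − 7.04250/5.90490 = 106.534 − 1.19265 = 105.341 atm
% deviation = (105.341 − 102.196)/102.196 × 100% = 3.08%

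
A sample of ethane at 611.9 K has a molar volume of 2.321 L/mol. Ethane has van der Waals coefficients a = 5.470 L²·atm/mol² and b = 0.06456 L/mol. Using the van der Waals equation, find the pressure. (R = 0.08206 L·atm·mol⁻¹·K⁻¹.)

P = RT/(V_m − b) − a/V_m²
RT/(V_m − b) = (0.08206)(611.9)/(2.321 − 0.06456) = 50.213/2.2564 = 22.254 atm
a/V_m² = 5.470/(2.321)² = 1.0154 atm
P = 22.254 − 1.0154 = 21.24 atm

P ≈ 21.24 atm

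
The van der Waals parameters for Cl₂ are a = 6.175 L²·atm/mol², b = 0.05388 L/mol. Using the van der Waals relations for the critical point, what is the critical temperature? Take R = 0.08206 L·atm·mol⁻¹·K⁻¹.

For a van der Waals gas, T_c = 8a/(27Rb).
T_c = 8×6.175/(27×0.08206×0.05388) = 49.400/0.11938 = 413.8 K

T_c ≈ 413.8 K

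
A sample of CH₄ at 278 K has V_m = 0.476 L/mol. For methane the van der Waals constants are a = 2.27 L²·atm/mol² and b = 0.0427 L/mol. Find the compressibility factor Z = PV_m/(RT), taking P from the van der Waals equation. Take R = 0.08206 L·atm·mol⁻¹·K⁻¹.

P = RT/(V_m − b) − a/V_m² = (0.08206)(278)/(0.476 − 0.0427) − 2.27/(0.476)²
  = 22.813/0.43330 − 10.019 = 52.649 − 10.019 = 42.630 atm
Z = PV_m/(RT) = (42.630)(0.476)/((0.08206)(278)) = 20.292/22.813 = 0.8895

Z ≈ 0.8895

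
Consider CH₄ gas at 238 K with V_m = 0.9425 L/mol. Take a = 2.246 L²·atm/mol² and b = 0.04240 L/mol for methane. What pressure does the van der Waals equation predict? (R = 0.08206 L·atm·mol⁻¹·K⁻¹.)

P = RT/(V_m − b) − a/V_m²
RT/(V_m − b) = (0.08206)(238)/(0.9425 − 0.04240) = 19.530/0.90010 = 21.698 atm
a/V_m² = 2.246/(0.9425)² = 2.5284 atm
P = 21.698 − 2.5284 = 19.17 atm

P ≈ 19.17 atm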